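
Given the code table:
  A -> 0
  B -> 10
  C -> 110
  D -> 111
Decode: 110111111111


Decoding:
110 -> C
111 -> D
111 -> D
111 -> D


Result: CDDD


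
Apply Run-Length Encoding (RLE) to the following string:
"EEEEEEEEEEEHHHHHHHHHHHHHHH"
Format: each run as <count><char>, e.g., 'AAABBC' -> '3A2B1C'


Scanning runs left to right:
  i=0: run of 'E' x 11 -> '11E'
  i=11: run of 'H' x 15 -> '15H'

RLE = 11E15H


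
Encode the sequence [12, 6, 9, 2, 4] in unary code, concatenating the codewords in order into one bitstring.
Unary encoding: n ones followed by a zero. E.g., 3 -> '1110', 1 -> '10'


Encode each number as n ones followed by a terminating 0:
  12 -> 1111111111110 (13 bits)
  6 -> 1111110 (7 bits)
  9 -> 1111111110 (10 bits)
  2 -> 110 (3 bits)
  4 -> 11110 (5 bits)
Total length = 13 + 7 + 10 + 3 + 5 = 38 bits.

Unary([12, 6, 9, 2, 4]) = 11111111111101111110111111111011011110 (38 bits)


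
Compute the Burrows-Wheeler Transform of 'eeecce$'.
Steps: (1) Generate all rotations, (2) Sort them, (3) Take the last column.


Rotations (sorted):
  0: $eeecce -> last char: e
  1: cce$eee -> last char: e
  2: ce$eeec -> last char: c
  3: e$eeecc -> last char: c
  4: ecce$ee -> last char: e
  5: eecce$e -> last char: e
  6: eeecce$ -> last char: $


BWT = eeccee$


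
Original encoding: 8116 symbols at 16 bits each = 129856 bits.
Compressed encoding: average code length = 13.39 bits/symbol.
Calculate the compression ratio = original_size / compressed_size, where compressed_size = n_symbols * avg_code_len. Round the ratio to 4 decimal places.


original_size = n_symbols * orig_bits = 8116 * 16 = 129856 bits
compressed_size = n_symbols * avg_code_len = 8116 * 13.39 = 108673.24 bits
ratio = original_size / compressed_size = 129856 / 108673.24 = 1.1949

Compression ratio = 1.1949


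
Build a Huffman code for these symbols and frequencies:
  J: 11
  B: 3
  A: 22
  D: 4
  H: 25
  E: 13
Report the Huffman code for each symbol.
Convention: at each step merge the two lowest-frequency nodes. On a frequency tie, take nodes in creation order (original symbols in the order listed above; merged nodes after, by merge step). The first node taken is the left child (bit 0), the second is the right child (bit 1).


Huffman tree construction:
Step 1: Merge B(3) + D(4) = 7
Step 2: Merge (B+D)(7) + J(11) = 18
Step 3: Merge E(13) + ((B+D)+J)(18) = 31
Step 4: Merge A(22) + H(25) = 47
Step 5: Merge (E+((B+D)+J))(31) + (A+H)(47) = 78
Read each symbol's code off the tree from the root (left child = 0, right child = 1).

Codes:
  J: 011 (length 3)
  B: 0100 (length 4)
  A: 10 (length 2)
  D: 0101 (length 4)
  H: 11 (length 2)
  E: 00 (length 2)
Average code length: 181/78 = 2.3205 bits/symbol


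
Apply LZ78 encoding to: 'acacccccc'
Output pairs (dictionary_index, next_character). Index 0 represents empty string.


LZ78 encoding steps:
Dictionary: {0: ''}
Step 1: w='' (idx 0), next='a' -> output (0, 'a'), add 'a' as idx 1
Step 2: w='' (idx 0), next='c' -> output (0, 'c'), add 'c' as idx 2
Step 3: w='a' (idx 1), next='c' -> output (1, 'c'), add 'ac' as idx 3
Step 4: w='c' (idx 2), next='c' -> output (2, 'c'), add 'cc' as idx 4
Step 5: w='cc' (idx 4), next='c' -> output (4, 'c'), add 'ccc' as idx 5


Encoded: [(0, 'a'), (0, 'c'), (1, 'c'), (2, 'c'), (4, 'c')]


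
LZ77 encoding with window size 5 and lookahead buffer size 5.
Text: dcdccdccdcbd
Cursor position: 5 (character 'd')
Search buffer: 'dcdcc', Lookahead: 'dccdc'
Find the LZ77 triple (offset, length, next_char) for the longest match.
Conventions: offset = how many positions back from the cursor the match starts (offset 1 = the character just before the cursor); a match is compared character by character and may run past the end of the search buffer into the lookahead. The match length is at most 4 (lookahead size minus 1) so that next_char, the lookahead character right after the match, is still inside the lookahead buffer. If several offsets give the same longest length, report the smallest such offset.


Try each offset into the search buffer:
  offset=1 (pos 4, char 'c'): match length 0
  offset=2 (pos 3, char 'c'): match length 0
  offset=3 (pos 2, char 'd'): match length 4
  offset=4 (pos 1, char 'c'): match length 0
  offset=5 (pos 0, char 'd'): match length 2
Longest match has length 4 at offset 3.
next_char = character at position 5 + 4 = 9 -> 'c'

Best match: offset=3, length=4 (matching 'dccd' starting at position 2)
LZ77 triple: (3, 4, 'c')


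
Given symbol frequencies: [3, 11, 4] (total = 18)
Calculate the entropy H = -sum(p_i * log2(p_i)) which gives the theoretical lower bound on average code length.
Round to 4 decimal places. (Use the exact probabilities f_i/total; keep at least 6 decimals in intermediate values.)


Per-symbol terms -p_i * log2(p_i) with p_i = f_i/18:
  p = 3/18 = 0.166667: log2(p) = -2.584963, -p*log2(p) = 0.430827
  p = 11/18 = 0.611111: log2(p) = -0.710493, -p*log2(p) = 0.434190
  p = 4/18 = 0.222222: log2(p) = -2.169925, -p*log2(p) = 0.482206
H = 0.430827 + 0.434190 + 0.482206 = 1.347223

H = 1.3472 bits/symbol


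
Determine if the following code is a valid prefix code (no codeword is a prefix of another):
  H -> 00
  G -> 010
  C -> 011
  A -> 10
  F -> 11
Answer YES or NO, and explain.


Checking each pair (does one codeword prefix another?):
  H='00' vs G='010': no prefix
  H='00' vs C='011': no prefix
  H='00' vs A='10': no prefix
  H='00' vs F='11': no prefix
  G='010' vs H='00': no prefix
  G='010' vs C='011': no prefix
  G='010' vs A='10': no prefix
  G='010' vs F='11': no prefix
  C='011' vs H='00': no prefix
  C='011' vs G='010': no prefix
  C='011' vs A='10': no prefix
  C='011' vs F='11': no prefix
  A='10' vs H='00': no prefix
  A='10' vs G='010': no prefix
  A='10' vs C='011': no prefix
  A='10' vs F='11': no prefix
  F='11' vs H='00': no prefix
  F='11' vs G='010': no prefix
  F='11' vs C='011': no prefix
  F='11' vs A='10': no prefix
No violation found over all pairs.

YES -- this is a valid prefix code. No codeword is a prefix of any other codeword.


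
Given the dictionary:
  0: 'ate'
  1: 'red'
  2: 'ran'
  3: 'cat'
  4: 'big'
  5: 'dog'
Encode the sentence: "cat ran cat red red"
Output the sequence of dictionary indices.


Look up each word in the dictionary:
  'cat' -> 3
  'ran' -> 2
  'cat' -> 3
  'red' -> 1
  'red' -> 1

Encoded: [3, 2, 3, 1, 1]


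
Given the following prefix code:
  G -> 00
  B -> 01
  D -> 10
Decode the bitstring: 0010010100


Decoding step by step:
Bits 00 -> G
Bits 10 -> D
Bits 01 -> B
Bits 01 -> B
Bits 00 -> G


Decoded message: GDBBG


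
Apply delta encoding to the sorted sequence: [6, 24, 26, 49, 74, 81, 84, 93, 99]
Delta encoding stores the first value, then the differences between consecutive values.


First value: 6
Deltas:
  24 - 6 = 18
  26 - 24 = 2
  49 - 26 = 23
  74 - 49 = 25
  81 - 74 = 7
  84 - 81 = 3
  93 - 84 = 9
  99 - 93 = 6


Delta encoded: [6, 18, 2, 23, 25, 7, 3, 9, 6]


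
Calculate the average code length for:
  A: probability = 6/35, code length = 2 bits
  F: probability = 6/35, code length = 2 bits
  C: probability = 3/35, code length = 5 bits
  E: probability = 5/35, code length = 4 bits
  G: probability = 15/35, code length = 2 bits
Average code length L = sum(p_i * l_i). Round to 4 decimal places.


Weighted contributions p_i * l_i:
  A: (6/35) * 2 = 12/35
  F: (6/35) * 2 = 12/35
  C: (3/35) * 5 = 15/35
  E: (5/35) * 4 = 20/35
  G: (15/35) * 2 = 30/35
Sum = (12 + 12 + 15 + 20 + 30)/35 = 89/35

L = 89/35 = 2.5429 bits/symbol


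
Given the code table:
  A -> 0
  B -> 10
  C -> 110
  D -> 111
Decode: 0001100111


Decoding:
0 -> A
0 -> A
0 -> A
110 -> C
0 -> A
111 -> D


Result: AAACAD


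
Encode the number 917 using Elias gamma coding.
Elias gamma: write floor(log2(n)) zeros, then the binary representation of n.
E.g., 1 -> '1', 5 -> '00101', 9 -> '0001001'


num_bits = floor(log2(917)) + 1 = 10
leading_zeros = num_bits - 1 = 9
binary(917) = 1110010101

Elias gamma(917) = '000000000' + '1110010101' = 0000000001110010101 (19 bits)


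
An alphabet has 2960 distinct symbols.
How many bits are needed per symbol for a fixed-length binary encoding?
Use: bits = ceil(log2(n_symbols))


log2(2960) = 11.5314
Bracket: 2^11 = 2048 < 2960 <= 2^12 = 4096
So ceil(log2(2960)) = 12

bits = ceil(log2(2960)) = ceil(11.5314) = 12 bits


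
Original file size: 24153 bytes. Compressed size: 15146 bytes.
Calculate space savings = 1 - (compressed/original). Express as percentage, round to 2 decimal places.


ratio = compressed/original = 15146/24153 = 0.627086
savings = 1 - ratio = 1 - 0.627086 = 0.372914
as a percentage: 0.372914 * 100 = 37.29%

Space savings = 1 - 15146/24153 = 37.29%


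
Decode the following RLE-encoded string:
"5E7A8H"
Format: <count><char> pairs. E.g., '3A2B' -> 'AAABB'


Expanding each <count><char> pair:
  5E -> 'EEEEE'
  7A -> 'AAAAAAA'
  8H -> 'HHHHHHHH'

Decoded = EEEEEAAAAAAAHHHHHHHH


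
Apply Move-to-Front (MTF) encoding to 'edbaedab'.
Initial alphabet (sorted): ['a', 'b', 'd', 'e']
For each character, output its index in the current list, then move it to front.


MTF encoding:
'e': index 3 in ['a', 'b', 'd', 'e'] -> ['e', 'a', 'b', 'd']
'd': index 3 in ['e', 'a', 'b', 'd'] -> ['d', 'e', 'a', 'b']
'b': index 3 in ['d', 'e', 'a', 'b'] -> ['b', 'd', 'e', 'a']
'a': index 3 in ['b', 'd', 'e', 'a'] -> ['a', 'b', 'd', 'e']
'e': index 3 in ['a', 'b', 'd', 'e'] -> ['e', 'a', 'b', 'd']
'd': index 3 in ['e', 'a', 'b', 'd'] -> ['d', 'e', 'a', 'b']
'a': index 2 in ['d', 'e', 'a', 'b'] -> ['a', 'd', 'e', 'b']
'b': index 3 in ['a', 'd', 'e', 'b'] -> ['b', 'a', 'd', 'e']


Output: [3, 3, 3, 3, 3, 3, 2, 3]


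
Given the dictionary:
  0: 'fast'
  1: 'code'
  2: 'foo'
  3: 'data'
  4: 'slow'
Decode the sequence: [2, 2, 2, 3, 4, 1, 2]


Look up each index in the dictionary:
  2 -> 'foo'
  2 -> 'foo'
  2 -> 'foo'
  3 -> 'data'
  4 -> 'slow'
  1 -> 'code'
  2 -> 'foo'

Decoded: "foo foo foo data slow code foo"


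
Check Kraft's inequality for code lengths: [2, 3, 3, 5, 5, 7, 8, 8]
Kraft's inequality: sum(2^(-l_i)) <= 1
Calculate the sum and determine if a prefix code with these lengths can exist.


Sum = 2^(-2) + 2^(-3) + 2^(-3) + 2^(-5) + 2^(-5) + 2^(-7) + 2^(-8) + 2^(-8)
    = 0.25 + 0.125 + 0.125 + 0.03125 + 0.03125 + 0.0078125 + 0.00390625 + 0.00390625
    = 148/256 = 0.578125
Since 0.578125 <= 1, Kraft's inequality IS satisfied.
A prefix code with these lengths CAN exist.

Kraft sum = 0.578125. Satisfied.


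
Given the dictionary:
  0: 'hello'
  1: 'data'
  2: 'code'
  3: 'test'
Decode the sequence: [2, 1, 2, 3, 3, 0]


Look up each index in the dictionary:
  2 -> 'code'
  1 -> 'data'
  2 -> 'code'
  3 -> 'test'
  3 -> 'test'
  0 -> 'hello'

Decoded: "code data code test test hello"


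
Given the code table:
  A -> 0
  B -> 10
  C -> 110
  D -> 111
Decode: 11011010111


Decoding:
110 -> C
110 -> C
10 -> B
111 -> D


Result: CCBD


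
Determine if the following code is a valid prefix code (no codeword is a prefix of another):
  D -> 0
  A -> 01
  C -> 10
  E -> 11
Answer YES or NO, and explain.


Checking each pair (does one codeword prefix another?):
  D='0' vs A='01': prefix -- VIOLATION

NO -- this is NOT a valid prefix code. D (0) is a prefix of A (01).


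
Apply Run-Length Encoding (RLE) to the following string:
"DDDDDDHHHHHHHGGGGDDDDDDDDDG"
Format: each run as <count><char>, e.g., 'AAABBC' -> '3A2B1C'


Scanning runs left to right:
  i=0: run of 'D' x 6 -> '6D'
  i=6: run of 'H' x 7 -> '7H'
  i=13: run of 'G' x 4 -> '4G'
  i=17: run of 'D' x 9 -> '9D'
  i=26: run of 'G' x 1 -> '1G'

RLE = 6D7H4G9D1G


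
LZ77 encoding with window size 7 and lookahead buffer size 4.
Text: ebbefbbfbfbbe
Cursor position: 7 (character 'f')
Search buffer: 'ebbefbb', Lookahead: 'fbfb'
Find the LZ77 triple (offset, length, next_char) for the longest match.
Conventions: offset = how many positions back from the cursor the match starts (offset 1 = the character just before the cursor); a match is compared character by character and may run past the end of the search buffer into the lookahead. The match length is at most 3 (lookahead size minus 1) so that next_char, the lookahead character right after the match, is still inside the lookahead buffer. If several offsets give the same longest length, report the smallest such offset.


Try each offset into the search buffer:
  offset=1 (pos 6, char 'b'): match length 0
  offset=2 (pos 5, char 'b'): match length 0
  offset=3 (pos 4, char 'f'): match length 2
  offset=4 (pos 3, char 'e'): match length 0
  offset=5 (pos 2, char 'b'): match length 0
  offset=6 (pos 1, char 'b'): match length 0
  offset=7 (pos 0, char 'e'): match length 0
Longest match has length 2 at offset 3.
next_char = character at position 7 + 2 = 9 -> 'f'

Best match: offset=3, length=2 (matching 'fb' starting at position 4)
LZ77 triple: (3, 2, 'f')


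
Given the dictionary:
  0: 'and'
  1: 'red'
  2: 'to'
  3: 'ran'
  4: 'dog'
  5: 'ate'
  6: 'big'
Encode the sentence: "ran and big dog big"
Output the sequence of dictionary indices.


Look up each word in the dictionary:
  'ran' -> 3
  'and' -> 0
  'big' -> 6
  'dog' -> 4
  'big' -> 6

Encoded: [3, 0, 6, 4, 6]


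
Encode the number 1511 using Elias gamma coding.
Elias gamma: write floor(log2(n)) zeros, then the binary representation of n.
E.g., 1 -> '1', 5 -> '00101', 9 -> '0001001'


num_bits = floor(log2(1511)) + 1 = 11
leading_zeros = num_bits - 1 = 10
binary(1511) = 10111100111

Elias gamma(1511) = '0000000000' + '10111100111' = 000000000010111100111 (21 bits)


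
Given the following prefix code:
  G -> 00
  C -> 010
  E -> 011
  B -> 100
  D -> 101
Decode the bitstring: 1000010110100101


Decoding step by step:
Bits 100 -> B
Bits 00 -> G
Bits 101 -> D
Bits 101 -> D
Bits 00 -> G
Bits 101 -> D


Decoded message: BGDDGD


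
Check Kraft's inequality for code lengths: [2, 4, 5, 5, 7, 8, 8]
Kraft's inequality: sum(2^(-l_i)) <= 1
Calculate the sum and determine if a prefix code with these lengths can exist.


Sum = 2^(-2) + 2^(-4) + 2^(-5) + 2^(-5) + 2^(-7) + 2^(-8) + 2^(-8)
    = 0.25 + 0.0625 + 0.03125 + 0.03125 + 0.0078125 + 0.00390625 + 0.00390625
    = 100/256 = 0.390625
Since 0.390625 <= 1, Kraft's inequality IS satisfied.
A prefix code with these lengths CAN exist.

Kraft sum = 0.390625. Satisfied.


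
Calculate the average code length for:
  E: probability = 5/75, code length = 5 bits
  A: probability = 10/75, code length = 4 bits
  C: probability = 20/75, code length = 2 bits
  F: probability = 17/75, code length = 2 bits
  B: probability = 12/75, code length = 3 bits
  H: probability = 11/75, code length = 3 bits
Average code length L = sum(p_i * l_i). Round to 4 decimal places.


Weighted contributions p_i * l_i:
  E: (5/75) * 5 = 25/75
  A: (10/75) * 4 = 40/75
  C: (20/75) * 2 = 40/75
  F: (17/75) * 2 = 34/75
  B: (12/75) * 3 = 36/75
  H: (11/75) * 3 = 33/75
Sum = (25 + 40 + 40 + 34 + 36 + 33)/75 = 208/75

L = 208/75 = 2.7733 bits/symbol


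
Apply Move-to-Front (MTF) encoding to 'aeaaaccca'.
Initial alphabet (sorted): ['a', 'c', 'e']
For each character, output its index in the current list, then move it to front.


MTF encoding:
'a': index 0 in ['a', 'c', 'e'] -> ['a', 'c', 'e']
'e': index 2 in ['a', 'c', 'e'] -> ['e', 'a', 'c']
'a': index 1 in ['e', 'a', 'c'] -> ['a', 'e', 'c']
'a': index 0 in ['a', 'e', 'c'] -> ['a', 'e', 'c']
'a': index 0 in ['a', 'e', 'c'] -> ['a', 'e', 'c']
'c': index 2 in ['a', 'e', 'c'] -> ['c', 'a', 'e']
'c': index 0 in ['c', 'a', 'e'] -> ['c', 'a', 'e']
'c': index 0 in ['c', 'a', 'e'] -> ['c', 'a', 'e']
'a': index 1 in ['c', 'a', 'e'] -> ['a', 'c', 'e']


Output: [0, 2, 1, 0, 0, 2, 0, 0, 1]


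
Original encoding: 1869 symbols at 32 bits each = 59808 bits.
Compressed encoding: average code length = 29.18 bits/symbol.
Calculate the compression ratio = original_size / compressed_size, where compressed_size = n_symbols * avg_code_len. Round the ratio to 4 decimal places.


original_size = n_symbols * orig_bits = 1869 * 32 = 59808 bits
compressed_size = n_symbols * avg_code_len = 1869 * 29.18 = 54537.42 bits
ratio = original_size / compressed_size = 59808 / 54537.42 = 1.0966

Compression ratio = 1.0966


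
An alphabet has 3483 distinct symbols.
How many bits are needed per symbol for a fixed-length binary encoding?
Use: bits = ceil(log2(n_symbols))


log2(3483) = 11.7661
Bracket: 2^11 = 2048 < 3483 <= 2^12 = 4096
So ceil(log2(3483)) = 12

bits = ceil(log2(3483)) = ceil(11.7661) = 12 bits


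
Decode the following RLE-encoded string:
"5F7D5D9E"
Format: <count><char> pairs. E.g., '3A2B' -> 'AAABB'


Expanding each <count><char> pair:
  5F -> 'FFFFF'
  7D -> 'DDDDDDD'
  5D -> 'DDDDD'
  9E -> 'EEEEEEEEE'

Decoded = FFFFFDDDDDDDDDDDDEEEEEEEEE


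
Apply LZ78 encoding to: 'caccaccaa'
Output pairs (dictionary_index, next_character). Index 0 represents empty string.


LZ78 encoding steps:
Dictionary: {0: ''}
Step 1: w='' (idx 0), next='c' -> output (0, 'c'), add 'c' as idx 1
Step 2: w='' (idx 0), next='a' -> output (0, 'a'), add 'a' as idx 2
Step 3: w='c' (idx 1), next='c' -> output (1, 'c'), add 'cc' as idx 3
Step 4: w='a' (idx 2), next='c' -> output (2, 'c'), add 'ac' as idx 4
Step 5: w='c' (idx 1), next='a' -> output (1, 'a'), add 'ca' as idx 5
Step 6: w='a' (idx 2), end of input -> output (2, '')


Encoded: [(0, 'c'), (0, 'a'), (1, 'c'), (2, 'c'), (1, 'a'), (2, '')]


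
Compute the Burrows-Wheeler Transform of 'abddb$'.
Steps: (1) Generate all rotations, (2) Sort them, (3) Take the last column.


Rotations (sorted):
  0: $abddb -> last char: b
  1: abddb$ -> last char: $
  2: b$abdd -> last char: d
  3: bddb$a -> last char: a
  4: db$abd -> last char: d
  5: ddb$ab -> last char: b


BWT = b$dadb


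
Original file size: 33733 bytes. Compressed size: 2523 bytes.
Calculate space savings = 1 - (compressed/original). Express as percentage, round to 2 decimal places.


ratio = compressed/original = 2523/33733 = 0.074793
savings = 1 - ratio = 1 - 0.074793 = 0.925207
as a percentage: 0.925207 * 100 = 92.52%

Space savings = 1 - 2523/33733 = 92.52%


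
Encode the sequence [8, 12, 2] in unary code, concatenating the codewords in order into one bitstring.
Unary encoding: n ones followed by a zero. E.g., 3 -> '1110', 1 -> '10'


Encode each number as n ones followed by a terminating 0:
  8 -> 111111110 (9 bits)
  12 -> 1111111111110 (13 bits)
  2 -> 110 (3 bits)
Total length = 9 + 13 + 3 = 25 bits.

Unary([8, 12, 2]) = 1111111101111111111110110 (25 bits)


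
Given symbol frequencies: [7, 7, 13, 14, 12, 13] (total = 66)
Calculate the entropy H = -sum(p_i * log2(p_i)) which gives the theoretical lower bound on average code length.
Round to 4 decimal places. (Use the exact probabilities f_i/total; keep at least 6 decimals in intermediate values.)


Per-symbol terms -p_i * log2(p_i) with p_i = f_i/66:
  p = 7/66 = 0.106061: log2(p) = -3.237039, -p*log2(p) = 0.343322
  p = 7/66 = 0.106061: log2(p) = -3.237039, -p*log2(p) = 0.343322
  p = 13/66 = 0.196970: log2(p) = -2.343954, -p*log2(p) = 0.461688
  p = 14/66 = 0.212121: log2(p) = -2.237039, -p*log2(p) = 0.474523
  p = 12/66 = 0.181818: log2(p) = -2.459432, -p*log2(p) = 0.447169
  p = 13/66 = 0.196970: log2(p) = -2.343954, -p*log2(p) = 0.461688
H = 0.343322 + 0.343322 + 0.461688 + 0.474523 + 0.447169 + 0.461688 = 2.531712

H = 2.5317 bits/symbol


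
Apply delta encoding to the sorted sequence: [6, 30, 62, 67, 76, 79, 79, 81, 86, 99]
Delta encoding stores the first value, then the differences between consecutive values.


First value: 6
Deltas:
  30 - 6 = 24
  62 - 30 = 32
  67 - 62 = 5
  76 - 67 = 9
  79 - 76 = 3
  79 - 79 = 0
  81 - 79 = 2
  86 - 81 = 5
  99 - 86 = 13


Delta encoded: [6, 24, 32, 5, 9, 3, 0, 2, 5, 13]


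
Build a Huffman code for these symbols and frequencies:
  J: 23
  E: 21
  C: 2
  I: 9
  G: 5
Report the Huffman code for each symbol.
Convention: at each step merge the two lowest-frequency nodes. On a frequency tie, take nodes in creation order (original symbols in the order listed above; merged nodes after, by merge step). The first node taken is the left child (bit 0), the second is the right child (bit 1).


Huffman tree construction:
Step 1: Merge C(2) + G(5) = 7
Step 2: Merge (C+G)(7) + I(9) = 16
Step 3: Merge ((C+G)+I)(16) + E(21) = 37
Step 4: Merge J(23) + (((C+G)+I)+E)(37) = 60
Read each symbol's code off the tree from the root (left child = 0, right child = 1).

Codes:
  J: 0 (length 1)
  E: 11 (length 2)
  C: 1000 (length 4)
  I: 101 (length 3)
  G: 1001 (length 4)
Average code length: 120/60 = 2.0000 bits/symbol


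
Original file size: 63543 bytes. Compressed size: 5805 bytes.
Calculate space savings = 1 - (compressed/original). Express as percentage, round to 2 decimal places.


ratio = compressed/original = 5805/63543 = 0.091355
savings = 1 - ratio = 1 - 0.091355 = 0.908645
as a percentage: 0.908645 * 100 = 90.86%

Space savings = 1 - 5805/63543 = 90.86%


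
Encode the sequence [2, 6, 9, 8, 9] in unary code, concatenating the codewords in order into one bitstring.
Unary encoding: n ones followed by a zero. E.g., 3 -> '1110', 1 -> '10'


Encode each number as n ones followed by a terminating 0:
  2 -> 110 (3 bits)
  6 -> 1111110 (7 bits)
  9 -> 1111111110 (10 bits)
  8 -> 111111110 (9 bits)
  9 -> 1111111110 (10 bits)
Total length = 3 + 7 + 10 + 9 + 10 = 39 bits.

Unary([2, 6, 9, 8, 9]) = 110111111011111111101111111101111111110 (39 bits)


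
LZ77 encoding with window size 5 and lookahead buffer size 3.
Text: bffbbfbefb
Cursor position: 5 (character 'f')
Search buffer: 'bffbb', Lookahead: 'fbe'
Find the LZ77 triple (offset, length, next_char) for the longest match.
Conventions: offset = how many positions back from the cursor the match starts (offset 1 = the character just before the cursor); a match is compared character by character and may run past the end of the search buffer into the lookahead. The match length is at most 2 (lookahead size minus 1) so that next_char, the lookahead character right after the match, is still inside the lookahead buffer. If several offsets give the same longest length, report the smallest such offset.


Try each offset into the search buffer:
  offset=1 (pos 4, char 'b'): match length 0
  offset=2 (pos 3, char 'b'): match length 0
  offset=3 (pos 2, char 'f'): match length 2
  offset=4 (pos 1, char 'f'): match length 1
  offset=5 (pos 0, char 'b'): match length 0
Longest match has length 2 at offset 3.
next_char = character at position 5 + 2 = 7 -> 'e'

Best match: offset=3, length=2 (matching 'fb' starting at position 2)
LZ77 triple: (3, 2, 'e')


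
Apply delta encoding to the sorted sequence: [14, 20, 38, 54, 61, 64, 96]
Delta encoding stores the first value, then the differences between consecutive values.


First value: 14
Deltas:
  20 - 14 = 6
  38 - 20 = 18
  54 - 38 = 16
  61 - 54 = 7
  64 - 61 = 3
  96 - 64 = 32


Delta encoded: [14, 6, 18, 16, 7, 3, 32]


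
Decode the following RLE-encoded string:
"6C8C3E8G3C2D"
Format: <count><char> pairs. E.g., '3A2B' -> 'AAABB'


Expanding each <count><char> pair:
  6C -> 'CCCCCC'
  8C -> 'CCCCCCCC'
  3E -> 'EEE'
  8G -> 'GGGGGGGG'
  3C -> 'CCC'
  2D -> 'DD'

Decoded = CCCCCCCCCCCCCCEEEGGGGGGGGCCCDD


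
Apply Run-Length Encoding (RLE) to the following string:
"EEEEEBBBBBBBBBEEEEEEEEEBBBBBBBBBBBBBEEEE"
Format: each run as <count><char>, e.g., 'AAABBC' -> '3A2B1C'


Scanning runs left to right:
  i=0: run of 'E' x 5 -> '5E'
  i=5: run of 'B' x 9 -> '9B'
  i=14: run of 'E' x 9 -> '9E'
  i=23: run of 'B' x 13 -> '13B'
  i=36: run of 'E' x 4 -> '4E'

RLE = 5E9B9E13B4E


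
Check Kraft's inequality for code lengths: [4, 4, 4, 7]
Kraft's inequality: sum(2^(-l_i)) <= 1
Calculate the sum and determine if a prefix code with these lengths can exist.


Sum = 2^(-4) + 2^(-4) + 2^(-4) + 2^(-7)
    = 0.0625 + 0.0625 + 0.0625 + 0.0078125
    = 25/128 = 0.1953125
Since 0.1953125 <= 1, Kraft's inequality IS satisfied.
A prefix code with these lengths CAN exist.

Kraft sum = 0.1953125. Satisfied.


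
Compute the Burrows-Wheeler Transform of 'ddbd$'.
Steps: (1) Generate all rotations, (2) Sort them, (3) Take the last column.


Rotations (sorted):
  0: $ddbd -> last char: d
  1: bd$dd -> last char: d
  2: d$ddb -> last char: b
  3: dbd$d -> last char: d
  4: ddbd$ -> last char: $


BWT = ddbd$


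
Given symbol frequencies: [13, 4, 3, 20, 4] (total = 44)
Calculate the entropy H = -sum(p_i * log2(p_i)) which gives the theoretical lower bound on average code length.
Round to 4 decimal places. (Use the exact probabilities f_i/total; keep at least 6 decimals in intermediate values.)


Per-symbol terms -p_i * log2(p_i) with p_i = f_i/44:
  p = 13/44 = 0.295455: log2(p) = -1.758992, -p*log2(p) = 0.519702
  p = 4/44 = 0.090909: log2(p) = -3.459432, -p*log2(p) = 0.314494
  p = 3/44 = 0.068182: log2(p) = -3.874469, -p*log2(p) = 0.264168
  p = 20/44 = 0.454545: log2(p) = -1.137504, -p*log2(p) = 0.517047
  p = 4/44 = 0.090909: log2(p) = -3.459432, -p*log2(p) = 0.314494
H = 0.519702 + 0.314494 + 0.264168 + 0.517047 + 0.314494 = 1.929905

H = 1.9299 bits/symbol


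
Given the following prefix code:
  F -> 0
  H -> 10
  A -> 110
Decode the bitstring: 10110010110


Decoding step by step:
Bits 10 -> H
Bits 110 -> A
Bits 0 -> F
Bits 10 -> H
Bits 110 -> A


Decoded message: HAFHA


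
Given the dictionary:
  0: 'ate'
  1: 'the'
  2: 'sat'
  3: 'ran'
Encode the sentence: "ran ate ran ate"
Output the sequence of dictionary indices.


Look up each word in the dictionary:
  'ran' -> 3
  'ate' -> 0
  'ran' -> 3
  'ate' -> 0

Encoded: [3, 0, 3, 0]


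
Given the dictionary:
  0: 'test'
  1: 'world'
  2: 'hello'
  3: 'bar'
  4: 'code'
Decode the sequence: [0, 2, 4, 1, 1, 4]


Look up each index in the dictionary:
  0 -> 'test'
  2 -> 'hello'
  4 -> 'code'
  1 -> 'world'
  1 -> 'world'
  4 -> 'code'

Decoded: "test hello code world world code"


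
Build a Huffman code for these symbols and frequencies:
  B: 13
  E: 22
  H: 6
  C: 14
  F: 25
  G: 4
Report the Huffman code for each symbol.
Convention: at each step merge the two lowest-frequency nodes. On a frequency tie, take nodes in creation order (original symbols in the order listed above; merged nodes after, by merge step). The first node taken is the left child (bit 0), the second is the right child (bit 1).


Huffman tree construction:
Step 1: Merge G(4) + H(6) = 10
Step 2: Merge (G+H)(10) + B(13) = 23
Step 3: Merge C(14) + E(22) = 36
Step 4: Merge ((G+H)+B)(23) + F(25) = 48
Step 5: Merge (C+E)(36) + (((G+H)+B)+F)(48) = 84
Read each symbol's code off the tree from the root (left child = 0, right child = 1).

Codes:
  B: 101 (length 3)
  E: 01 (length 2)
  H: 1001 (length 4)
  C: 00 (length 2)
  F: 11 (length 2)
  G: 1000 (length 4)
Average code length: 201/84 = 2.3929 bits/symbol


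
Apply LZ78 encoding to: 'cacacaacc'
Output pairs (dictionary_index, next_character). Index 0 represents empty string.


LZ78 encoding steps:
Dictionary: {0: ''}
Step 1: w='' (idx 0), next='c' -> output (0, 'c'), add 'c' as idx 1
Step 2: w='' (idx 0), next='a' -> output (0, 'a'), add 'a' as idx 2
Step 3: w='c' (idx 1), next='a' -> output (1, 'a'), add 'ca' as idx 3
Step 4: w='ca' (idx 3), next='a' -> output (3, 'a'), add 'caa' as idx 4
Step 5: w='c' (idx 1), next='c' -> output (1, 'c'), add 'cc' as idx 5


Encoded: [(0, 'c'), (0, 'a'), (1, 'a'), (3, 'a'), (1, 'c')]


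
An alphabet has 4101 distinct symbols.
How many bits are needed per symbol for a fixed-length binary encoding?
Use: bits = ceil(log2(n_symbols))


log2(4101) = 12.0018
Bracket: 2^12 = 4096 < 4101 <= 2^13 = 8192
So ceil(log2(4101)) = 13

bits = ceil(log2(4101)) = ceil(12.0018) = 13 bits


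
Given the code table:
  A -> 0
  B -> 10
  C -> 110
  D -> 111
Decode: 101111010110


Decoding:
10 -> B
111 -> D
10 -> B
10 -> B
110 -> C


Result: BDBBC


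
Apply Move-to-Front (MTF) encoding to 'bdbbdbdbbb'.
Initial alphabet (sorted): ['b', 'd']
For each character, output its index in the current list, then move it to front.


MTF encoding:
'b': index 0 in ['b', 'd'] -> ['b', 'd']
'd': index 1 in ['b', 'd'] -> ['d', 'b']
'b': index 1 in ['d', 'b'] -> ['b', 'd']
'b': index 0 in ['b', 'd'] -> ['b', 'd']
'd': index 1 in ['b', 'd'] -> ['d', 'b']
'b': index 1 in ['d', 'b'] -> ['b', 'd']
'd': index 1 in ['b', 'd'] -> ['d', 'b']
'b': index 1 in ['d', 'b'] -> ['b', 'd']
'b': index 0 in ['b', 'd'] -> ['b', 'd']
'b': index 0 in ['b', 'd'] -> ['b', 'd']


Output: [0, 1, 1, 0, 1, 1, 1, 1, 0, 0]


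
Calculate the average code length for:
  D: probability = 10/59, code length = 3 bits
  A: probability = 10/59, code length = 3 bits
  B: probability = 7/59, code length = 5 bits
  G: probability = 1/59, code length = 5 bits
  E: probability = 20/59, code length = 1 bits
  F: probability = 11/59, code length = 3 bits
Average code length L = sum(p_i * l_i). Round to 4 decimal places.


Weighted contributions p_i * l_i:
  D: (10/59) * 3 = 30/59
  A: (10/59) * 3 = 30/59
  B: (7/59) * 5 = 35/59
  G: (1/59) * 5 = 5/59
  E: (20/59) * 1 = 20/59
  F: (11/59) * 3 = 33/59
Sum = (30 + 30 + 35 + 5 + 20 + 33)/59 = 153/59

L = 153/59 = 2.5932 bits/symbol


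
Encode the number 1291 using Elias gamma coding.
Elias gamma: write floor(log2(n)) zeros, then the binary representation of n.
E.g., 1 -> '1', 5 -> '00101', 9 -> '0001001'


num_bits = floor(log2(1291)) + 1 = 11
leading_zeros = num_bits - 1 = 10
binary(1291) = 10100001011

Elias gamma(1291) = '0000000000' + '10100001011' = 000000000010100001011 (21 bits)


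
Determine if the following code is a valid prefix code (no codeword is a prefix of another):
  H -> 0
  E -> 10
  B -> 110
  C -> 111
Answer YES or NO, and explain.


Checking each pair (does one codeword prefix another?):
  H='0' vs E='10': no prefix
  H='0' vs B='110': no prefix
  H='0' vs C='111': no prefix
  E='10' vs H='0': no prefix
  E='10' vs B='110': no prefix
  E='10' vs C='111': no prefix
  B='110' vs H='0': no prefix
  B='110' vs E='10': no prefix
  B='110' vs C='111': no prefix
  C='111' vs H='0': no prefix
  C='111' vs E='10': no prefix
  C='111' vs B='110': no prefix
No violation found over all pairs.

YES -- this is a valid prefix code. No codeword is a prefix of any other codeword.


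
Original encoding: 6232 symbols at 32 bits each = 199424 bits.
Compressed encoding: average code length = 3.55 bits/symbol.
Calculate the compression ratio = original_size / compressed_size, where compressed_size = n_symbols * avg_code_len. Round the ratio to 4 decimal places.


original_size = n_symbols * orig_bits = 6232 * 32 = 199424 bits
compressed_size = n_symbols * avg_code_len = 6232 * 3.55 = 22123.6 bits
ratio = original_size / compressed_size = 199424 / 22123.6 = 9.0141

Compression ratio = 9.0141


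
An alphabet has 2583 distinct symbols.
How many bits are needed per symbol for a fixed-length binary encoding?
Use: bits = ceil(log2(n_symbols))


log2(2583) = 11.3348
Bracket: 2^11 = 2048 < 2583 <= 2^12 = 4096
So ceil(log2(2583)) = 12

bits = ceil(log2(2583)) = ceil(11.3348) = 12 bits


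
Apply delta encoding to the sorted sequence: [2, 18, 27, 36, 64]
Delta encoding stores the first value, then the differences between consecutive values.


First value: 2
Deltas:
  18 - 2 = 16
  27 - 18 = 9
  36 - 27 = 9
  64 - 36 = 28


Delta encoded: [2, 16, 9, 9, 28]


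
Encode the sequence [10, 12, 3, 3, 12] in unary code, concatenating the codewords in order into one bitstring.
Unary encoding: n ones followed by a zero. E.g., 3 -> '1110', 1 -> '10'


Encode each number as n ones followed by a terminating 0:
  10 -> 11111111110 (11 bits)
  12 -> 1111111111110 (13 bits)
  3 -> 1110 (4 bits)
  3 -> 1110 (4 bits)
  12 -> 1111111111110 (13 bits)
Total length = 11 + 13 + 4 + 4 + 13 = 45 bits.

Unary([10, 12, 3, 3, 12]) = 111111111101111111111110111011101111111111110 (45 bits)


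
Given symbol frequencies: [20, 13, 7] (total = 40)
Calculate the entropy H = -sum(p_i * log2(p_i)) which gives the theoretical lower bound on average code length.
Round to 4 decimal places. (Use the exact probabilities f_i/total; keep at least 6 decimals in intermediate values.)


Per-symbol terms -p_i * log2(p_i) with p_i = f_i/40:
  p = 20/40 = 0.500000: log2(p) = -1.000000, -p*log2(p) = 0.500000
  p = 13/40 = 0.325000: log2(p) = -1.621488, -p*log2(p) = 0.526984
  p = 7/40 = 0.175000: log2(p) = -2.514573, -p*log2(p) = 0.440050
H = 0.500000 + 0.526984 + 0.440050 = 1.467034

H = 1.467 bits/symbol


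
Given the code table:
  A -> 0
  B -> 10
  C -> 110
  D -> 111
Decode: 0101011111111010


Decoding:
0 -> A
10 -> B
10 -> B
111 -> D
111 -> D
110 -> C
10 -> B


Result: ABBDDCB


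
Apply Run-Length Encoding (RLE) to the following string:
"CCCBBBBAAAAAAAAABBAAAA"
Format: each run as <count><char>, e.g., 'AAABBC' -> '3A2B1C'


Scanning runs left to right:
  i=0: run of 'C' x 3 -> '3C'
  i=3: run of 'B' x 4 -> '4B'
  i=7: run of 'A' x 9 -> '9A'
  i=16: run of 'B' x 2 -> '2B'
  i=18: run of 'A' x 4 -> '4A'

RLE = 3C4B9A2B4A


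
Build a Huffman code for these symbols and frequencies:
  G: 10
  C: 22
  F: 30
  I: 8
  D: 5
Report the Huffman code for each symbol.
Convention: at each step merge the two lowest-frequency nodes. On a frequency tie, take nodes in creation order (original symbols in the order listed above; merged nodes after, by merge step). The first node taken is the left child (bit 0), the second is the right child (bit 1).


Huffman tree construction:
Step 1: Merge D(5) + I(8) = 13
Step 2: Merge G(10) + (D+I)(13) = 23
Step 3: Merge C(22) + (G+(D+I))(23) = 45
Step 4: Merge F(30) + (C+(G+(D+I)))(45) = 75
Read each symbol's code off the tree from the root (left child = 0, right child = 1).

Codes:
  G: 110 (length 3)
  C: 10 (length 2)
  F: 0 (length 1)
  I: 1111 (length 4)
  D: 1110 (length 4)
Average code length: 156/75 = 2.0800 bits/symbol


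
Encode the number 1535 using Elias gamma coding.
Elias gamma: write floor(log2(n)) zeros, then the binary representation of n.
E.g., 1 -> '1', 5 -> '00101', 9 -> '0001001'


num_bits = floor(log2(1535)) + 1 = 11
leading_zeros = num_bits - 1 = 10
binary(1535) = 10111111111

Elias gamma(1535) = '0000000000' + '10111111111' = 000000000010111111111 (21 bits)


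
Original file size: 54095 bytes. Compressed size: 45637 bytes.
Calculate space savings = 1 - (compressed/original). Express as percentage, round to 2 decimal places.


ratio = compressed/original = 45637/54095 = 0.843645
savings = 1 - ratio = 1 - 0.843645 = 0.156355
as a percentage: 0.156355 * 100 = 15.64%

Space savings = 1 - 45637/54095 = 15.64%


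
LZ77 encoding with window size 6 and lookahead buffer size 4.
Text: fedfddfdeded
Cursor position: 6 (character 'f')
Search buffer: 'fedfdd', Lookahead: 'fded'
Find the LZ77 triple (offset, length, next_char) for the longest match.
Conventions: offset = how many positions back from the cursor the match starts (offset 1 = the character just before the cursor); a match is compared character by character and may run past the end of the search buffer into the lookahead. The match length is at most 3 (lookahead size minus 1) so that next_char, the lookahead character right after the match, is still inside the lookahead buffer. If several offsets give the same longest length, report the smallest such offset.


Try each offset into the search buffer:
  offset=1 (pos 5, char 'd'): match length 0
  offset=2 (pos 4, char 'd'): match length 0
  offset=3 (pos 3, char 'f'): match length 2
  offset=4 (pos 2, char 'd'): match length 0
  offset=5 (pos 1, char 'e'): match length 0
  offset=6 (pos 0, char 'f'): match length 1
Longest match has length 2 at offset 3.
next_char = character at position 6 + 2 = 8 -> 'e'

Best match: offset=3, length=2 (matching 'fd' starting at position 3)
LZ77 triple: (3, 2, 'e')


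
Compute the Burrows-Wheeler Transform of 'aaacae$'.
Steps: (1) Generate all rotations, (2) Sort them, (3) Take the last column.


Rotations (sorted):
  0: $aaacae -> last char: e
  1: aaacae$ -> last char: $
  2: aacae$a -> last char: a
  3: acae$aa -> last char: a
  4: ae$aaac -> last char: c
  5: cae$aaa -> last char: a
  6: e$aaaca -> last char: a


BWT = e$aacaa


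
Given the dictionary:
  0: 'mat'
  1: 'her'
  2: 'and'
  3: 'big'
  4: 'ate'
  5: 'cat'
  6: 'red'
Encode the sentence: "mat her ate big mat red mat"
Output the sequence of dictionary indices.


Look up each word in the dictionary:
  'mat' -> 0
  'her' -> 1
  'ate' -> 4
  'big' -> 3
  'mat' -> 0
  'red' -> 6
  'mat' -> 0

Encoded: [0, 1, 4, 3, 0, 6, 0]


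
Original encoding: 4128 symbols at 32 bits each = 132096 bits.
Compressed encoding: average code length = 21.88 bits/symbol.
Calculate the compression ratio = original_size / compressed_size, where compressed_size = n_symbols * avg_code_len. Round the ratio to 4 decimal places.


original_size = n_symbols * orig_bits = 4128 * 32 = 132096 bits
compressed_size = n_symbols * avg_code_len = 4128 * 21.88 = 90320.64 bits
ratio = original_size / compressed_size = 132096 / 90320.64 = 1.4625

Compression ratio = 1.4625


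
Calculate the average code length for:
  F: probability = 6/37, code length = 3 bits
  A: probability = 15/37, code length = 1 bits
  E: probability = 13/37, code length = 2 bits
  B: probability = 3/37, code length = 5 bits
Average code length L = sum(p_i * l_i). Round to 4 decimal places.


Weighted contributions p_i * l_i:
  F: (6/37) * 3 = 18/37
  A: (15/37) * 1 = 15/37
  E: (13/37) * 2 = 26/37
  B: (3/37) * 5 = 15/37
Sum = (18 + 15 + 26 + 15)/37 = 74/37

L = 74/37 = 2.0000 bits/symbol


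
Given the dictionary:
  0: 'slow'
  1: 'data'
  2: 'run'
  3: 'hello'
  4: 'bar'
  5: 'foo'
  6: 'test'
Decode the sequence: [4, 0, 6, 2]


Look up each index in the dictionary:
  4 -> 'bar'
  0 -> 'slow'
  6 -> 'test'
  2 -> 'run'

Decoded: "bar slow test run"


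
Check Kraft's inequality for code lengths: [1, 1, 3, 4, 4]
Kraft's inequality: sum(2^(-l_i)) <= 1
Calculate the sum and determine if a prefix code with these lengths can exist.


Sum = 2^(-1) + 2^(-1) + 2^(-3) + 2^(-4) + 2^(-4)
    = 0.5 + 0.5 + 0.125 + 0.0625 + 0.0625
    = 20/16 = 1.25
Since 1.25 > 1, Kraft's inequality is NOT satisfied.
A prefix code with these lengths CANNOT exist.

Kraft sum = 1.25. Not satisfied.


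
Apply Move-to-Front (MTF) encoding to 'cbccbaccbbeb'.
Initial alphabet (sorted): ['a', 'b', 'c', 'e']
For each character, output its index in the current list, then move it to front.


MTF encoding:
'c': index 2 in ['a', 'b', 'c', 'e'] -> ['c', 'a', 'b', 'e']
'b': index 2 in ['c', 'a', 'b', 'e'] -> ['b', 'c', 'a', 'e']
'c': index 1 in ['b', 'c', 'a', 'e'] -> ['c', 'b', 'a', 'e']
'c': index 0 in ['c', 'b', 'a', 'e'] -> ['c', 'b', 'a', 'e']
'b': index 1 in ['c', 'b', 'a', 'e'] -> ['b', 'c', 'a', 'e']
'a': index 2 in ['b', 'c', 'a', 'e'] -> ['a', 'b', 'c', 'e']
'c': index 2 in ['a', 'b', 'c', 'e'] -> ['c', 'a', 'b', 'e']
'c': index 0 in ['c', 'a', 'b', 'e'] -> ['c', 'a', 'b', 'e']
'b': index 2 in ['c', 'a', 'b', 'e'] -> ['b', 'c', 'a', 'e']
'b': index 0 in ['b', 'c', 'a', 'e'] -> ['b', 'c', 'a', 'e']
'e': index 3 in ['b', 'c', 'a', 'e'] -> ['e', 'b', 'c', 'a']
'b': index 1 in ['e', 'b', 'c', 'a'] -> ['b', 'e', 'c', 'a']


Output: [2, 2, 1, 0, 1, 2, 2, 0, 2, 0, 3, 1]


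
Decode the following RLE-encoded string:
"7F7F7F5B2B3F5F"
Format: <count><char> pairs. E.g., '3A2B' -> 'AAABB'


Expanding each <count><char> pair:
  7F -> 'FFFFFFF'
  7F -> 'FFFFFFF'
  7F -> 'FFFFFFF'
  5B -> 'BBBBB'
  2B -> 'BB'
  3F -> 'FFF'
  5F -> 'FFFFF'

Decoded = FFFFFFFFFFFFFFFFFFFFFBBBBBBBFFFFFFFF


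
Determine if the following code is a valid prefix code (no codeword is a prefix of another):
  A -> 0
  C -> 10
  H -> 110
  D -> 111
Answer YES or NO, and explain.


Checking each pair (does one codeword prefix another?):
  A='0' vs C='10': no prefix
  A='0' vs H='110': no prefix
  A='0' vs D='111': no prefix
  C='10' vs A='0': no prefix
  C='10' vs H='110': no prefix
  C='10' vs D='111': no prefix
  H='110' vs A='0': no prefix
  H='110' vs C='10': no prefix
  H='110' vs D='111': no prefix
  D='111' vs A='0': no prefix
  D='111' vs C='10': no prefix
  D='111' vs H='110': no prefix
No violation found over all pairs.

YES -- this is a valid prefix code. No codeword is a prefix of any other codeword.
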